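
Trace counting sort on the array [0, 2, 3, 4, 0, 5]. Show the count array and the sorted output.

Count array: [2, 0, 1, 1, 1, 1]
(count[i] = number of elements equal to i)
Cumulative count: [2, 2, 3, 4, 5, 6]
Sorted: [0, 0, 2, 3, 4, 5]


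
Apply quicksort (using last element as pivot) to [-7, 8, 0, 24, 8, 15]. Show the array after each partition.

Partition 1: pivot=15 at index 4 -> [-7, 8, 0, 8, 15, 24]
Partition 2: pivot=8 at index 3 -> [-7, 8, 0, 8, 15, 24]
Partition 3: pivot=0 at index 1 -> [-7, 0, 8, 8, 15, 24]


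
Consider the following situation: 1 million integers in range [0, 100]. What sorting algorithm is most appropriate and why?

Best choice: Counting sort
Reason: O(n + k) where k=100 is small; linear time beats O(n log n)


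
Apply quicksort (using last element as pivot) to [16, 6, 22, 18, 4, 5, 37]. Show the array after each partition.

Partition 1: pivot=37 at index 6 -> [16, 6, 22, 18, 4, 5, 37]
Partition 2: pivot=5 at index 1 -> [4, 5, 22, 18, 16, 6, 37]
Partition 3: pivot=6 at index 2 -> [4, 5, 6, 18, 16, 22, 37]
Partition 4: pivot=22 at index 5 -> [4, 5, 6, 18, 16, 22, 37]
Partition 5: pivot=16 at index 3 -> [4, 5, 6, 16, 18, 22, 37]


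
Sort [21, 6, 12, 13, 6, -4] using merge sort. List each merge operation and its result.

Divide and conquer:
  Merge [6] + [12] -> [6, 12]
  Merge [21] + [6, 12] -> [6, 12, 21]
  Merge [6] + [-4] -> [-4, 6]
  Merge [13] + [-4, 6] -> [-4, 6, 13]
  Merge [6, 12, 21] + [-4, 6, 13] -> [-4, 6, 6, 12, 13, 21]


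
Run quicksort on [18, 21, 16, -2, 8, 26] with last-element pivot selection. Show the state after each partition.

Partition 1: pivot=26 at index 5 -> [18, 21, 16, -2, 8, 26]
Partition 2: pivot=8 at index 1 -> [-2, 8, 16, 18, 21, 26]
Partition 3: pivot=21 at index 4 -> [-2, 8, 16, 18, 21, 26]
Partition 4: pivot=18 at index 3 -> [-2, 8, 16, 18, 21, 26]


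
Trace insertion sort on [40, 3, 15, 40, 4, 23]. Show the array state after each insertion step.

First element 40 is already 'sorted'
Insert 3: shifted 1 elements -> [3, 40, 15, 40, 4, 23]
Insert 15: shifted 1 elements -> [3, 15, 40, 40, 4, 23]
Insert 40: shifted 0 elements -> [3, 15, 40, 40, 4, 23]
Insert 4: shifted 3 elements -> [3, 4, 15, 40, 40, 23]
Insert 23: shifted 2 elements -> [3, 4, 15, 23, 40, 40]


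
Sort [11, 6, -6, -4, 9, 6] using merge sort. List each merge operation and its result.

Divide and conquer:
  Merge [6] + [-6] -> [-6, 6]
  Merge [11] + [-6, 6] -> [-6, 6, 11]
  Merge [9] + [6] -> [6, 9]
  Merge [-4] + [6, 9] -> [-4, 6, 9]
  Merge [-6, 6, 11] + [-4, 6, 9] -> [-6, -4, 6, 6, 9, 11]


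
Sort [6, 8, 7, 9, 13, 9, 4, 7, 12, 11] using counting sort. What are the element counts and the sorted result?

Count array: [0, 0, 0, 0, 1, 0, 1, 2, 1, 2, 0, 1, 1, 1]
(count[i] = number of elements equal to i)
Cumulative count: [0, 0, 0, 0, 1, 1, 2, 4, 5, 7, 7, 8, 9, 10]
Sorted: [4, 6, 7, 7, 8, 9, 9, 11, 12, 13]


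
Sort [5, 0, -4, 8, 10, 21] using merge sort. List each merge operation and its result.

Divide and conquer:
  Merge [0] + [-4] -> [-4, 0]
  Merge [5] + [-4, 0] -> [-4, 0, 5]
  Merge [10] + [21] -> [10, 21]
  Merge [8] + [10, 21] -> [8, 10, 21]
  Merge [-4, 0, 5] + [8, 10, 21] -> [-4, 0, 5, 8, 10, 21]


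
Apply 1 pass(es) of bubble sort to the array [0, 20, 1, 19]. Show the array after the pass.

After pass 1: [0, 1, 19, 20] (2 swaps)
Total swaps: 2


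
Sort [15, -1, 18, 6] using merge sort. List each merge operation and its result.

Divide and conquer:
  Merge [15] + [-1] -> [-1, 15]
  Merge [18] + [6] -> [6, 18]
  Merge [-1, 15] + [6, 18] -> [-1, 6, 15, 18]


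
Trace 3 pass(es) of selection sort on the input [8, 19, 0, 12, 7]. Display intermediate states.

Pass 1: Select minimum 0 at index 2, swap -> [0, 19, 8, 12, 7]
Pass 2: Select minimum 7 at index 4, swap -> [0, 7, 8, 12, 19]
Pass 3: Select minimum 8 at index 2, swap -> [0, 7, 8, 12, 19]


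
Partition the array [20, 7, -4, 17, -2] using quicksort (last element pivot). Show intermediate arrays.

Partition 1: pivot=-2 at index 1 -> [-4, -2, 20, 17, 7]
Partition 2: pivot=7 at index 2 -> [-4, -2, 7, 17, 20]
Partition 3: pivot=20 at index 4 -> [-4, -2, 7, 17, 20]


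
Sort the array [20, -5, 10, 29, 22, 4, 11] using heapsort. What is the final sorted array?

Build heap: [29, 22, 11, -5, 20, 4, 10]
Extract 29: [22, 20, 11, -5, 10, 4, 29]
Extract 22: [20, 10, 11, -5, 4, 22, 29]
Extract 20: [11, 10, 4, -5, 20, 22, 29]
Extract 11: [10, -5, 4, 11, 20, 22, 29]
Extract 10: [4, -5, 10, 11, 20, 22, 29]
Extract 4: [-5, 4, 10, 11, 20, 22, 29]


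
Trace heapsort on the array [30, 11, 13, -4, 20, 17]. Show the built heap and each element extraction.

Build heap: [30, 20, 17, -4, 11, 13]
Extract 30: [20, 13, 17, -4, 11, 30]
Extract 20: [17, 13, 11, -4, 20, 30]
Extract 17: [13, -4, 11, 17, 20, 30]
Extract 13: [11, -4, 13, 17, 20, 30]
Extract 11: [-4, 11, 13, 17, 20, 30]


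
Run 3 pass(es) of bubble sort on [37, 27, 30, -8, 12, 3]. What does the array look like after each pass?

After pass 1: [27, 30, -8, 12, 3, 37] (5 swaps)
After pass 2: [27, -8, 12, 3, 30, 37] (3 swaps)
After pass 3: [-8, 12, 3, 27, 30, 37] (3 swaps)
Total swaps: 11


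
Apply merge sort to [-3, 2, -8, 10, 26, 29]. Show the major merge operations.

Divide and conquer:
  Merge [2] + [-8] -> [-8, 2]
  Merge [-3] + [-8, 2] -> [-8, -3, 2]
  Merge [26] + [29] -> [26, 29]
  Merge [10] + [26, 29] -> [10, 26, 29]
  Merge [-8, -3, 2] + [10, 26, 29] -> [-8, -3, 2, 10, 26, 29]


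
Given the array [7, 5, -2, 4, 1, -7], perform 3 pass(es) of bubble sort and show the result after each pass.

After pass 1: [5, -2, 4, 1, -7, 7] (5 swaps)
After pass 2: [-2, 4, 1, -7, 5, 7] (4 swaps)
After pass 3: [-2, 1, -7, 4, 5, 7] (2 swaps)
Total swaps: 11


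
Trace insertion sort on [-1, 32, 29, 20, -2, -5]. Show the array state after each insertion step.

First element -1 is already 'sorted'
Insert 32: shifted 0 elements -> [-1, 32, 29, 20, -2, -5]
Insert 29: shifted 1 elements -> [-1, 29, 32, 20, -2, -5]
Insert 20: shifted 2 elements -> [-1, 20, 29, 32, -2, -5]
Insert -2: shifted 4 elements -> [-2, -1, 20, 29, 32, -5]
Insert -5: shifted 5 elements -> [-5, -2, -1, 20, 29, 32]


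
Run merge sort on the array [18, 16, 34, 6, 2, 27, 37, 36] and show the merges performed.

Divide and conquer:
  Merge [18] + [16] -> [16, 18]
  Merge [34] + [6] -> [6, 34]
  Merge [16, 18] + [6, 34] -> [6, 16, 18, 34]
  Merge [2] + [27] -> [2, 27]
  Merge [37] + [36] -> [36, 37]
  Merge [2, 27] + [36, 37] -> [2, 27, 36, 37]
  Merge [6, 16, 18, 34] + [2, 27, 36, 37] -> [2, 6, 16, 18, 27, 34, 36, 37]


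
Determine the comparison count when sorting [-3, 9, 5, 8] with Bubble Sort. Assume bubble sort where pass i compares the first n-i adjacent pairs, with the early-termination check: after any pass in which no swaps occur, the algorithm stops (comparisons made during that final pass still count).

Pass 1: compare adjacent pairs (0,1)..(2,3) = 3 comparison(s), 2 swap(s) -> [-3, 5, 8, 9]
Pass 2: compare adjacent pairs (0,1)..(1,2) = 2 comparison(s), 0 swap(s) -> [-3, 5, 8, 9]
No swaps in this pass, so bubble sort stops here.
Total comparisons: 3 + 2 = 5


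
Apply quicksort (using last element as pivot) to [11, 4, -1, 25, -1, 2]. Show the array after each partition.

Partition 1: pivot=2 at index 2 -> [-1, -1, 2, 25, 4, 11]
Partition 2: pivot=-1 at index 1 -> [-1, -1, 2, 25, 4, 11]
Partition 3: pivot=11 at index 4 -> [-1, -1, 2, 4, 11, 25]


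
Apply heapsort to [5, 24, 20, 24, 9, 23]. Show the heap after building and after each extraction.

Build heap: [24, 24, 23, 5, 9, 20]
Extract 24: [24, 20, 23, 5, 9, 24]
Extract 24: [23, 20, 9, 5, 24, 24]
Extract 23: [20, 5, 9, 23, 24, 24]
Extract 20: [9, 5, 20, 23, 24, 24]
Extract 9: [5, 9, 20, 23, 24, 24]


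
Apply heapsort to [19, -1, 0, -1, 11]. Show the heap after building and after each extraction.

Build heap: [19, 11, 0, -1, -1]
Extract 19: [11, -1, 0, -1, 19]
Extract 11: [0, -1, -1, 11, 19]
Extract 0: [-1, -1, 0, 11, 19]
Extract -1: [-1, -1, 0, 11, 19]


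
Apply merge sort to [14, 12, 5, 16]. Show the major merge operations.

Divide and conquer:
  Merge [14] + [12] -> [12, 14]
  Merge [5] + [16] -> [5, 16]
  Merge [12, 14] + [5, 16] -> [5, 12, 14, 16]


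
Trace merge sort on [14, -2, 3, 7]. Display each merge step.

Divide and conquer:
  Merge [14] + [-2] -> [-2, 14]
  Merge [3] + [7] -> [3, 7]
  Merge [-2, 14] + [3, 7] -> [-2, 3, 7, 14]


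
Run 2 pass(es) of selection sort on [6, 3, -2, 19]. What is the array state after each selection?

Pass 1: Select minimum -2 at index 2, swap -> [-2, 3, 6, 19]
Pass 2: Select minimum 3 at index 1, swap -> [-2, 3, 6, 19]


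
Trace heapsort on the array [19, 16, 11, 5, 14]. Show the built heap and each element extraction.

Build heap: [19, 16, 11, 5, 14]
Extract 19: [16, 14, 11, 5, 19]
Extract 16: [14, 5, 11, 16, 19]
Extract 14: [11, 5, 14, 16, 19]
Extract 11: [5, 11, 14, 16, 19]


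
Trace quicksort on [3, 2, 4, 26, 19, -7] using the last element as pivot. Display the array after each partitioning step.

Partition 1: pivot=-7 at index 0 -> [-7, 2, 4, 26, 19, 3]
Partition 2: pivot=3 at index 2 -> [-7, 2, 3, 26, 19, 4]
Partition 3: pivot=4 at index 3 -> [-7, 2, 3, 4, 19, 26]
Partition 4: pivot=26 at index 5 -> [-7, 2, 3, 4, 19, 26]


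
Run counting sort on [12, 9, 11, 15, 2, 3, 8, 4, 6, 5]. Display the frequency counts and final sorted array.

Count array: [0, 0, 1, 1, 1, 1, 1, 0, 1, 1, 0, 1, 1, 0, 0, 1]
(count[i] = number of elements equal to i)
Cumulative count: [0, 0, 1, 2, 3, 4, 5, 5, 6, 7, 7, 8, 9, 9, 9, 10]
Sorted: [2, 3, 4, 5, 6, 8, 9, 11, 12, 15]


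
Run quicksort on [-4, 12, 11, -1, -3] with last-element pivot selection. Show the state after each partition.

Partition 1: pivot=-3 at index 1 -> [-4, -3, 11, -1, 12]
Partition 2: pivot=12 at index 4 -> [-4, -3, 11, -1, 12]
Partition 3: pivot=-1 at index 2 -> [-4, -3, -1, 11, 12]


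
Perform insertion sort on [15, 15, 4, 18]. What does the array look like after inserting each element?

First element 15 is already 'sorted'
Insert 15: shifted 0 elements -> [15, 15, 4, 18]
Insert 4: shifted 2 elements -> [4, 15, 15, 18]
Insert 18: shifted 0 elements -> [4, 15, 15, 18]


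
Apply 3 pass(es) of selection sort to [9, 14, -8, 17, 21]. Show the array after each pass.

Pass 1: Select minimum -8 at index 2, swap -> [-8, 14, 9, 17, 21]
Pass 2: Select minimum 9 at index 2, swap -> [-8, 9, 14, 17, 21]
Pass 3: Select minimum 14 at index 2, swap -> [-8, 9, 14, 17, 21]


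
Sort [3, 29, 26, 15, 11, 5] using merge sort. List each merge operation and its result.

Divide and conquer:
  Merge [29] + [26] -> [26, 29]
  Merge [3] + [26, 29] -> [3, 26, 29]
  Merge [11] + [5] -> [5, 11]
  Merge [15] + [5, 11] -> [5, 11, 15]
  Merge [3, 26, 29] + [5, 11, 15] -> [3, 5, 11, 15, 26, 29]


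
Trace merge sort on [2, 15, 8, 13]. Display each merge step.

Divide and conquer:
  Merge [2] + [15] -> [2, 15]
  Merge [8] + [13] -> [8, 13]
  Merge [2, 15] + [8, 13] -> [2, 8, 13, 15]


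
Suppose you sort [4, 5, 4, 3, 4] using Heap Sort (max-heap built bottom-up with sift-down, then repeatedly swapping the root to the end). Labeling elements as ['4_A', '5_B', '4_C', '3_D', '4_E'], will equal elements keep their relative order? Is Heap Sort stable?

Trace Heap Sort on the labeled array (the key is the number; the letter only tracks identity):
  Build max-heap: [5_B, 4_A, 4_C, 3_D, 4_E]
  Swap root 5_B to index 4, re-heapify first 4 -> [4_E, 4_A, 4_C, 3_D, 5_B]
  Swap root 4_E to index 3, re-heapify first 3 -> [4_A, 3_D, 4_C, 4_E, 5_B]
  Swap root 4_A to index 2, re-heapify first 2 -> [4_C, 3_D, 4_A, 4_E, 5_B]
  Swap root 4_C to index 1, re-heapify first 1 -> [3_D, 4_C, 4_A, 4_E, 5_B]
Final order: [3_D, 4_C, 4_A, 4_E, 5_B]
Equal keys:
  value 4: originally 4_A, 4_C, 4_E; after sorting 4_C, 4_A, 4_E -> order changed
Equal keys were reordered, so Heap Sort is not stable: heap construction and root-to-end swaps move elements without regard to the original order of equal keys. (One such input is enough; an unstable sort may happen to preserve order on other inputs, but it gives no guarantee.)
Answer: Not stable


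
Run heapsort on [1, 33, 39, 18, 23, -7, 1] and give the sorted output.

Build heap: [39, 33, 1, 18, 23, -7, 1]
Extract 39: [33, 23, 1, 18, 1, -7, 39]
Extract 33: [23, 18, 1, -7, 1, 33, 39]
Extract 23: [18, 1, 1, -7, 23, 33, 39]
Extract 18: [1, -7, 1, 18, 23, 33, 39]
Extract 1: [1, -7, 1, 18, 23, 33, 39]
Extract 1: [-7, 1, 1, 18, 23, 33, 39]


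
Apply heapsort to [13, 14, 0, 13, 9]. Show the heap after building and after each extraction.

Build heap: [14, 13, 0, 13, 9]
Extract 14: [13, 13, 0, 9, 14]
Extract 13: [13, 9, 0, 13, 14]
Extract 13: [9, 0, 13, 13, 14]
Extract 9: [0, 9, 13, 13, 14]


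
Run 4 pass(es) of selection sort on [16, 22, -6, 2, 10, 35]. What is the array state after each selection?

Pass 1: Select minimum -6 at index 2, swap -> [-6, 22, 16, 2, 10, 35]
Pass 2: Select minimum 2 at index 3, swap -> [-6, 2, 16, 22, 10, 35]
Pass 3: Select minimum 10 at index 4, swap -> [-6, 2, 10, 22, 16, 35]
Pass 4: Select minimum 16 at index 4, swap -> [-6, 2, 10, 16, 22, 35]


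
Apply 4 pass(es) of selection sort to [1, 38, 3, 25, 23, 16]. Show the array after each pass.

Pass 1: Select minimum 1 at index 0, swap -> [1, 38, 3, 25, 23, 16]
Pass 2: Select minimum 3 at index 2, swap -> [1, 3, 38, 25, 23, 16]
Pass 3: Select minimum 16 at index 5, swap -> [1, 3, 16, 25, 23, 38]
Pass 4: Select minimum 23 at index 4, swap -> [1, 3, 16, 23, 25, 38]


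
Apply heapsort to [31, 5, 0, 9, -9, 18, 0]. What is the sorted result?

Build heap: [31, 9, 18, 5, -9, 0, 0]
Extract 31: [18, 9, 0, 5, -9, 0, 31]
Extract 18: [9, 5, 0, 0, -9, 18, 31]
Extract 9: [5, 0, 0, -9, 9, 18, 31]
Extract 5: [0, -9, 0, 5, 9, 18, 31]
Extract 0: [0, -9, 0, 5, 9, 18, 31]
Extract 0: [-9, 0, 0, 5, 9, 18, 31]


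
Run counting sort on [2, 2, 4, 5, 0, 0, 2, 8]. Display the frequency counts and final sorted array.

Count array: [2, 0, 3, 0, 1, 1, 0, 0, 1]
(count[i] = number of elements equal to i)
Cumulative count: [2, 2, 5, 5, 6, 7, 7, 7, 8]
Sorted: [0, 0, 2, 2, 2, 4, 5, 8]


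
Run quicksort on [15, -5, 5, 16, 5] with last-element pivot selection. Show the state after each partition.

Partition 1: pivot=5 at index 2 -> [-5, 5, 5, 16, 15]
Partition 2: pivot=5 at index 1 -> [-5, 5, 5, 16, 15]
Partition 3: pivot=15 at index 3 -> [-5, 5, 5, 15, 16]


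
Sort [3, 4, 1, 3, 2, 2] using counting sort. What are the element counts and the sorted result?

Count array: [0, 1, 2, 2, 1]
(count[i] = number of elements equal to i)
Cumulative count: [0, 1, 3, 5, 6]
Sorted: [1, 2, 2, 3, 3, 4]


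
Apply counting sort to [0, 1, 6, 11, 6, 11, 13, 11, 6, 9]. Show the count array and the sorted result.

Count array: [1, 1, 0, 0, 0, 0, 3, 0, 0, 1, 0, 3, 0, 1]
(count[i] = number of elements equal to i)
Cumulative count: [1, 2, 2, 2, 2, 2, 5, 5, 5, 6, 6, 9, 9, 10]
Sorted: [0, 1, 6, 6, 6, 9, 11, 11, 11, 13]


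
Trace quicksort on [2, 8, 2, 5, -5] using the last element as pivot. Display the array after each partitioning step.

Partition 1: pivot=-5 at index 0 -> [-5, 8, 2, 5, 2]
Partition 2: pivot=2 at index 2 -> [-5, 2, 2, 5, 8]
Partition 3: pivot=8 at index 4 -> [-5, 2, 2, 5, 8]


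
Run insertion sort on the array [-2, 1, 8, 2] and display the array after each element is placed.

First element -2 is already 'sorted'
Insert 1: shifted 0 elements -> [-2, 1, 8, 2]
Insert 8: shifted 0 elements -> [-2, 1, 8, 2]
Insert 2: shifted 1 elements -> [-2, 1, 2, 8]


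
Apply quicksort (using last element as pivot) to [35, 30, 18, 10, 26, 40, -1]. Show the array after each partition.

Partition 1: pivot=-1 at index 0 -> [-1, 30, 18, 10, 26, 40, 35]
Partition 2: pivot=35 at index 5 -> [-1, 30, 18, 10, 26, 35, 40]
Partition 3: pivot=26 at index 3 -> [-1, 18, 10, 26, 30, 35, 40]
Partition 4: pivot=10 at index 1 -> [-1, 10, 18, 26, 30, 35, 40]


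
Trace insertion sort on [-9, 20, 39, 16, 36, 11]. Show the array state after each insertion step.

First element -9 is already 'sorted'
Insert 20: shifted 0 elements -> [-9, 20, 39, 16, 36, 11]
Insert 39: shifted 0 elements -> [-9, 20, 39, 16, 36, 11]
Insert 16: shifted 2 elements -> [-9, 16, 20, 39, 36, 11]
Insert 36: shifted 1 elements -> [-9, 16, 20, 36, 39, 11]
Insert 11: shifted 4 elements -> [-9, 11, 16, 20, 36, 39]


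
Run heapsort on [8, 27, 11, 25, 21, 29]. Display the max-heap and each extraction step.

Build heap: [29, 27, 11, 25, 21, 8]
Extract 29: [27, 25, 11, 8, 21, 29]
Extract 27: [25, 21, 11, 8, 27, 29]
Extract 25: [21, 8, 11, 25, 27, 29]
Extract 21: [11, 8, 21, 25, 27, 29]
Extract 11: [8, 11, 21, 25, 27, 29]


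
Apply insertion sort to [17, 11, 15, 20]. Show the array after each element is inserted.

First element 17 is already 'sorted'
Insert 11: shifted 1 elements -> [11, 17, 15, 20]
Insert 15: shifted 1 elements -> [11, 15, 17, 20]
Insert 20: shifted 0 elements -> [11, 15, 17, 20]


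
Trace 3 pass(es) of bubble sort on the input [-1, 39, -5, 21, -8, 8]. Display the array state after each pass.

After pass 1: [-1, -5, 21, -8, 8, 39] (4 swaps)
After pass 2: [-5, -1, -8, 8, 21, 39] (3 swaps)
After pass 3: [-5, -8, -1, 8, 21, 39] (1 swaps)
Total swaps: 8


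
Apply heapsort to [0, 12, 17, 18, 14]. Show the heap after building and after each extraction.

Build heap: [18, 14, 17, 12, 0]
Extract 18: [17, 14, 0, 12, 18]
Extract 17: [14, 12, 0, 17, 18]
Extract 14: [12, 0, 14, 17, 18]
Extract 12: [0, 12, 14, 17, 18]


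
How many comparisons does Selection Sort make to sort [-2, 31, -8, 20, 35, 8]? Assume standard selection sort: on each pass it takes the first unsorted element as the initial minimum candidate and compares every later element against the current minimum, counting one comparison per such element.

Pass 1: scan indices 1..5 for the minimum = 5 comparison(s); min is -8, place at index 0 -> [-8, 31, -2, 20, 35, 8]
Pass 2: scan indices 2..5 for the minimum = 4 comparison(s); min is -2, place at index 1 -> [-8, -2, 31, 20, 35, 8]
Pass 3: scan indices 3..5 for the minimum = 3 comparison(s); min is 8, place at index 2 -> [-8, -2, 8, 20, 35, 31]
Pass 4: scan indices 4..5 for the minimum = 2 comparison(s); min is 20, place at index 3 -> [-8, -2, 8, 20, 35, 31]
Pass 5: scan indices 5..5 for the minimum = 1 comparison(s); min is 31, place at index 4 -> [-8, -2, 8, 20, 31, 35]
Selection sort always scans the whole unsorted suffix, so the count is (n-1) + (n-2) + ... + 1 = n(n-1)/2 = 6*5/2 = 15 regardless of the input order.
Total comparisons: 5 + 4 + 3 + 2 + 1 = 15


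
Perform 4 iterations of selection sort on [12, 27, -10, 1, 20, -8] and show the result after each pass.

Pass 1: Select minimum -10 at index 2, swap -> [-10, 27, 12, 1, 20, -8]
Pass 2: Select minimum -8 at index 5, swap -> [-10, -8, 12, 1, 20, 27]
Pass 3: Select minimum 1 at index 3, swap -> [-10, -8, 1, 12, 20, 27]
Pass 4: Select minimum 12 at index 3, swap -> [-10, -8, 1, 12, 20, 27]


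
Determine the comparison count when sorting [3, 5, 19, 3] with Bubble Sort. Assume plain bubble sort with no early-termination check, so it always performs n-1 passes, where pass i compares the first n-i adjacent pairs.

Pass 1: compare adjacent pairs (0,1)..(2,3) = 3 comparison(s), 1 swap(s) -> [3, 5, 3, 19]
Pass 2: compare adjacent pairs (0,1)..(1,2) = 2 comparison(s), 1 swap(s) -> [3, 3, 5, 19]
Pass 3: compare adjacent pairs (0,1)..(0,1) = 1 comparison(s), 0 swap(s) -> [3, 3, 5, 19]
Total comparisons: 3 + 2 + 1 = 6


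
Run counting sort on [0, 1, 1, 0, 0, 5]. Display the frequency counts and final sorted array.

Count array: [3, 2, 0, 0, 0, 1]
(count[i] = number of elements equal to i)
Cumulative count: [3, 5, 5, 5, 5, 6]
Sorted: [0, 0, 0, 1, 1, 5]


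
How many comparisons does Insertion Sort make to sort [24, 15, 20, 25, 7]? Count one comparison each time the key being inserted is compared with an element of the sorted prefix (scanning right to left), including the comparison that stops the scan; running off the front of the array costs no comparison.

Insert 15: 24 > 15 (shift), reached front = 1 comparison(s) -> [15, 24, 20, 25, 7]
Insert 20: 24 > 20 (shift), 15 <= 20 (stop) = 2 comparison(s) -> [15, 20, 24, 25, 7]
Insert 25: 24 <= 25 (stop) = 1 comparison(s) -> [15, 20, 24, 25, 7]
Insert 7: 25 > 7 (shift), 24 > 7 (shift), 20 > 7 (shift), 15 > 7 (shift), reached front = 4 comparison(s) -> [7, 15, 20, 24, 25]
Total comparisons: 1 + 2 + 1 + 4 = 8


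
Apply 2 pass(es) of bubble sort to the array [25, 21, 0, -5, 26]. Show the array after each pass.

After pass 1: [21, 0, -5, 25, 26] (3 swaps)
After pass 2: [0, -5, 21, 25, 26] (2 swaps)
Total swaps: 5


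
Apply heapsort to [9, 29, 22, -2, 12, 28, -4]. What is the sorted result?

Build heap: [29, 12, 28, -2, 9, 22, -4]
Extract 29: [28, 12, 22, -2, 9, -4, 29]
Extract 28: [22, 12, -4, -2, 9, 28, 29]
Extract 22: [12, 9, -4, -2, 22, 28, 29]
Extract 12: [9, -2, -4, 12, 22, 28, 29]
Extract 9: [-2, -4, 9, 12, 22, 28, 29]
Extract -2: [-4, -2, 9, 12, 22, 28, 29]


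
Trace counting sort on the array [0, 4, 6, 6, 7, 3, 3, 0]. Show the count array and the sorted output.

Count array: [2, 0, 0, 2, 1, 0, 2, 1]
(count[i] = number of elements equal to i)
Cumulative count: [2, 2, 2, 4, 5, 5, 7, 8]
Sorted: [0, 0, 3, 3, 4, 6, 6, 7]


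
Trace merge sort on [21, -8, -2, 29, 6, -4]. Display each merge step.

Divide and conquer:
  Merge [-8] + [-2] -> [-8, -2]
  Merge [21] + [-8, -2] -> [-8, -2, 21]
  Merge [6] + [-4] -> [-4, 6]
  Merge [29] + [-4, 6] -> [-4, 6, 29]
  Merge [-8, -2, 21] + [-4, 6, 29] -> [-8, -4, -2, 6, 21, 29]


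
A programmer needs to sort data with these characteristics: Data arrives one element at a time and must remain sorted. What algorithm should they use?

Best choice: Insertion sort
Reason: Insertion sort naturally handles online/streaming input by inserting each new element into sorted position


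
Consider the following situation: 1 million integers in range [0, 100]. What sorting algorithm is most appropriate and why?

Best choice: Counting sort
Reason: O(n + k) where k=100 is small; linear time beats O(n log n)


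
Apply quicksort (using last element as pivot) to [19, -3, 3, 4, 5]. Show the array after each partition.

Partition 1: pivot=5 at index 3 -> [-3, 3, 4, 5, 19]
Partition 2: pivot=4 at index 2 -> [-3, 3, 4, 5, 19]
Partition 3: pivot=3 at index 1 -> [-3, 3, 4, 5, 19]


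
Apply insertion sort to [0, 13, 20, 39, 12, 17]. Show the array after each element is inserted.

First element 0 is already 'sorted'
Insert 13: shifted 0 elements -> [0, 13, 20, 39, 12, 17]
Insert 20: shifted 0 elements -> [0, 13, 20, 39, 12, 17]
Insert 39: shifted 0 elements -> [0, 13, 20, 39, 12, 17]
Insert 12: shifted 3 elements -> [0, 12, 13, 20, 39, 17]
Insert 17: shifted 2 elements -> [0, 12, 13, 17, 20, 39]


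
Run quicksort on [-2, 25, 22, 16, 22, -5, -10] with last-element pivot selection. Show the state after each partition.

Partition 1: pivot=-10 at index 0 -> [-10, 25, 22, 16, 22, -5, -2]
Partition 2: pivot=-2 at index 2 -> [-10, -5, -2, 16, 22, 25, 22]
Partition 3: pivot=22 at index 5 -> [-10, -5, -2, 16, 22, 22, 25]
Partition 4: pivot=22 at index 4 -> [-10, -5, -2, 16, 22, 22, 25]


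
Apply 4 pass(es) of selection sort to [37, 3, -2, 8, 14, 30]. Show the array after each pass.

Pass 1: Select minimum -2 at index 2, swap -> [-2, 3, 37, 8, 14, 30]
Pass 2: Select minimum 3 at index 1, swap -> [-2, 3, 37, 8, 14, 30]
Pass 3: Select minimum 8 at index 3, swap -> [-2, 3, 8, 37, 14, 30]
Pass 4: Select minimum 14 at index 4, swap -> [-2, 3, 8, 14, 37, 30]


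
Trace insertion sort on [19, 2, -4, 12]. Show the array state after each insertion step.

First element 19 is already 'sorted'
Insert 2: shifted 1 elements -> [2, 19, -4, 12]
Insert -4: shifted 2 elements -> [-4, 2, 19, 12]
Insert 12: shifted 1 elements -> [-4, 2, 12, 19]


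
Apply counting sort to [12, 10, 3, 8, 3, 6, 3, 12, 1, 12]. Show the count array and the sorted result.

Count array: [0, 1, 0, 3, 0, 0, 1, 0, 1, 0, 1, 0, 3]
(count[i] = number of elements equal to i)
Cumulative count: [0, 1, 1, 4, 4, 4, 5, 5, 6, 6, 7, 7, 10]
Sorted: [1, 3, 3, 3, 6, 8, 10, 12, 12, 12]


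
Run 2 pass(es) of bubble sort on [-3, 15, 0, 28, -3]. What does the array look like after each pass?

After pass 1: [-3, 0, 15, -3, 28] (2 swaps)
After pass 2: [-3, 0, -3, 15, 28] (1 swaps)
Total swaps: 3


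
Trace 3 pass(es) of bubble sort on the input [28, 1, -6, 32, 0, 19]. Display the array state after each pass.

After pass 1: [1, -6, 28, 0, 19, 32] (4 swaps)
After pass 2: [-6, 1, 0, 19, 28, 32] (3 swaps)
After pass 3: [-6, 0, 1, 19, 28, 32] (1 swaps)
Total swaps: 8


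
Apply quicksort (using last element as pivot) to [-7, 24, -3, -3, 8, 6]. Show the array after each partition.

Partition 1: pivot=6 at index 3 -> [-7, -3, -3, 6, 8, 24]
Partition 2: pivot=-3 at index 2 -> [-7, -3, -3, 6, 8, 24]
Partition 3: pivot=-3 at index 1 -> [-7, -3, -3, 6, 8, 24]
Partition 4: pivot=24 at index 5 -> [-7, -3, -3, 6, 8, 24]


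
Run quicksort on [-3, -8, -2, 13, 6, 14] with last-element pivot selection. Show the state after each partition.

Partition 1: pivot=14 at index 5 -> [-3, -8, -2, 13, 6, 14]
Partition 2: pivot=6 at index 3 -> [-3, -8, -2, 6, 13, 14]
Partition 3: pivot=-2 at index 2 -> [-3, -8, -2, 6, 13, 14]
Partition 4: pivot=-8 at index 0 -> [-8, -3, -2, 6, 13, 14]


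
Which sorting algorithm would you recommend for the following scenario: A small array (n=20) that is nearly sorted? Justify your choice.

Best choice: Insertion sort
Reason: Insertion sort is O(n) for nearly sorted arrays and has low overhead


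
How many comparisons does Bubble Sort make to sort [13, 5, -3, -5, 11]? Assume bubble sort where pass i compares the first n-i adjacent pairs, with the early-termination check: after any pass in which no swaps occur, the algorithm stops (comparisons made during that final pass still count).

Pass 1: compare adjacent pairs (0,1)..(3,4) = 4 comparison(s), 4 swap(s) -> [5, -3, -5, 11, 13]
Pass 2: compare adjacent pairs (0,1)..(2,3) = 3 comparison(s), 2 swap(s) -> [-3, -5, 5, 11, 13]
Pass 3: compare adjacent pairs (0,1)..(1,2) = 2 comparison(s), 1 swap(s) -> [-5, -3, 5, 11, 13]
Pass 4: compare adjacent pairs (0,1)..(0,1) = 1 comparison(s), 0 swap(s) -> [-5, -3, 5, 11, 13]
No swaps in this pass, so bubble sort stops here.
Total comparisons: 4 + 3 + 2 + 1 = 10


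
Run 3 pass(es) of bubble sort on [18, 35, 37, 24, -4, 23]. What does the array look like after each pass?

After pass 1: [18, 35, 24, -4, 23, 37] (3 swaps)
After pass 2: [18, 24, -4, 23, 35, 37] (3 swaps)
After pass 3: [18, -4, 23, 24, 35, 37] (2 swaps)
Total swaps: 8


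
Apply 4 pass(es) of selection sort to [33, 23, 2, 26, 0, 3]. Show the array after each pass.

Pass 1: Select minimum 0 at index 4, swap -> [0, 23, 2, 26, 33, 3]
Pass 2: Select minimum 2 at index 2, swap -> [0, 2, 23, 26, 33, 3]
Pass 3: Select minimum 3 at index 5, swap -> [0, 2, 3, 26, 33, 23]
Pass 4: Select minimum 23 at index 5, swap -> [0, 2, 3, 23, 33, 26]


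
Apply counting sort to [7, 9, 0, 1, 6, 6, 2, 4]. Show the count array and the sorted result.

Count array: [1, 1, 1, 0, 1, 0, 2, 1, 0, 1]
(count[i] = number of elements equal to i)
Cumulative count: [1, 2, 3, 3, 4, 4, 6, 7, 7, 8]
Sorted: [0, 1, 2, 4, 6, 6, 7, 9]


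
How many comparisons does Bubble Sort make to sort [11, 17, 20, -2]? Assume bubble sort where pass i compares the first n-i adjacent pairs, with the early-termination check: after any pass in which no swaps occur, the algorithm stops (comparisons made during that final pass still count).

Pass 1: compare adjacent pairs (0,1)..(2,3) = 3 comparison(s), 1 swap(s) -> [11, 17, -2, 20]
Pass 2: compare adjacent pairs (0,1)..(1,2) = 2 comparison(s), 1 swap(s) -> [11, -2, 17, 20]
Pass 3: compare adjacent pairs (0,1)..(0,1) = 1 comparison(s), 1 swap(s) -> [-2, 11, 17, 20]
Every pass made at least one swap, so all n-1 passes run.
Total comparisons: 3 + 2 + 1 = 6


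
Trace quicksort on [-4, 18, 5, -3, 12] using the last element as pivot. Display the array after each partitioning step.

Partition 1: pivot=12 at index 3 -> [-4, 5, -3, 12, 18]
Partition 2: pivot=-3 at index 1 -> [-4, -3, 5, 12, 18]


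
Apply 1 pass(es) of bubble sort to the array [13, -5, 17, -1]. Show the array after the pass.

After pass 1: [-5, 13, -1, 17] (2 swaps)
Total swaps: 2


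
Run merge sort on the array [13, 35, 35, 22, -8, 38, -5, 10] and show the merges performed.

Divide and conquer:
  Merge [13] + [35] -> [13, 35]
  Merge [35] + [22] -> [22, 35]
  Merge [13, 35] + [22, 35] -> [13, 22, 35, 35]
  Merge [-8] + [38] -> [-8, 38]
  Merge [-5] + [10] -> [-5, 10]
  Merge [-8, 38] + [-5, 10] -> [-8, -5, 10, 38]
  Merge [13, 22, 35, 35] + [-8, -5, 10, 38] -> [-8, -5, 10, 13, 22, 35, 35, 38]


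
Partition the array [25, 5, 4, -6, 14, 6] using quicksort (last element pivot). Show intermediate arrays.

Partition 1: pivot=6 at index 3 -> [5, 4, -6, 6, 14, 25]
Partition 2: pivot=-6 at index 0 -> [-6, 4, 5, 6, 14, 25]
Partition 3: pivot=5 at index 2 -> [-6, 4, 5, 6, 14, 25]
Partition 4: pivot=25 at index 5 -> [-6, 4, 5, 6, 14, 25]


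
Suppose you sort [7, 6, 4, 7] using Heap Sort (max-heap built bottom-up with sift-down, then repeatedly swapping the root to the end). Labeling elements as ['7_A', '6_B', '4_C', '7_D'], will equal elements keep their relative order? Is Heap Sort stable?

Trace Heap Sort on the labeled array (the key is the number; the letter only tracks identity):
  Build max-heap: [7_A, 7_D, 4_C, 6_B]
  Swap root 7_A to index 3, re-heapify first 3 -> [7_D, 6_B, 4_C, 7_A]
  Swap root 7_D to index 2, re-heapify first 2 -> [6_B, 4_C, 7_D, 7_A]
  Swap root 6_B to index 1, re-heapify first 1 -> [4_C, 6_B, 7_D, 7_A]
Final order: [4_C, 6_B, 7_D, 7_A]
Equal keys:
  value 7: originally 7_A, 7_D; after sorting 7_D, 7_A -> order changed
Equal keys were reordered, so Heap Sort is not stable: heap construction and root-to-end swaps move elements without regard to the original order of equal keys. (One such input is enough; an unstable sort may happen to preserve order on other inputs, but it gives no guarantee.)
Answer: Not stable


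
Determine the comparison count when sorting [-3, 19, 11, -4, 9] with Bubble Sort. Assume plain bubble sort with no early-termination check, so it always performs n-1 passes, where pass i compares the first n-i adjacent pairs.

Pass 1: compare adjacent pairs (0,1)..(3,4) = 4 comparison(s), 3 swap(s) -> [-3, 11, -4, 9, 19]
Pass 2: compare adjacent pairs (0,1)..(2,3) = 3 comparison(s), 2 swap(s) -> [-3, -4, 9, 11, 19]
Pass 3: compare adjacent pairs (0,1)..(1,2) = 2 comparison(s), 1 swap(s) -> [-4, -3, 9, 11, 19]
Pass 4: compare adjacent pairs (0,1)..(0,1) = 1 comparison(s), 0 swap(s) -> [-4, -3, 9, 11, 19]
Total comparisons: 4 + 3 + 2 + 1 = 10


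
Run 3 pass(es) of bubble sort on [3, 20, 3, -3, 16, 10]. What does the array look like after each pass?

After pass 1: [3, 3, -3, 16, 10, 20] (4 swaps)
After pass 2: [3, -3, 3, 10, 16, 20] (2 swaps)
After pass 3: [-3, 3, 3, 10, 16, 20] (1 swaps)
Total swaps: 7


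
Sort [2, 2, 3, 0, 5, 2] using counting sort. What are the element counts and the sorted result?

Count array: [1, 0, 3, 1, 0, 1]
(count[i] = number of elements equal to i)
Cumulative count: [1, 1, 4, 5, 5, 6]
Sorted: [0, 2, 2, 2, 3, 5]


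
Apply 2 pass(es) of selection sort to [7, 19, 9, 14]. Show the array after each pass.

Pass 1: Select minimum 7 at index 0, swap -> [7, 19, 9, 14]
Pass 2: Select minimum 9 at index 2, swap -> [7, 9, 19, 14]


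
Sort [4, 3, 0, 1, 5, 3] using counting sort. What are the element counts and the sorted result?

Count array: [1, 1, 0, 2, 1, 1]
(count[i] = number of elements equal to i)
Cumulative count: [1, 2, 2, 4, 5, 6]
Sorted: [0, 1, 3, 3, 4, 5]


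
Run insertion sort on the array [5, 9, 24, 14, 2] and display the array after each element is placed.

First element 5 is already 'sorted'
Insert 9: shifted 0 elements -> [5, 9, 24, 14, 2]
Insert 24: shifted 0 elements -> [5, 9, 24, 14, 2]
Insert 14: shifted 1 elements -> [5, 9, 14, 24, 2]
Insert 2: shifted 4 elements -> [2, 5, 9, 14, 24]


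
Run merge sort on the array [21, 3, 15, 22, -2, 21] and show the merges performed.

Divide and conquer:
  Merge [3] + [15] -> [3, 15]
  Merge [21] + [3, 15] -> [3, 15, 21]
  Merge [-2] + [21] -> [-2, 21]
  Merge [22] + [-2, 21] -> [-2, 21, 22]
  Merge [3, 15, 21] + [-2, 21, 22] -> [-2, 3, 15, 21, 21, 22]


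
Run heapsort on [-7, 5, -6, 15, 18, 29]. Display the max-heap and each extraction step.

Build heap: [29, 18, -6, 15, 5, -7]
Extract 29: [18, 15, -6, -7, 5, 29]
Extract 18: [15, 5, -6, -7, 18, 29]
Extract 15: [5, -7, -6, 15, 18, 29]
Extract 5: [-6, -7, 5, 15, 18, 29]
Extract -6: [-7, -6, 5, 15, 18, 29]


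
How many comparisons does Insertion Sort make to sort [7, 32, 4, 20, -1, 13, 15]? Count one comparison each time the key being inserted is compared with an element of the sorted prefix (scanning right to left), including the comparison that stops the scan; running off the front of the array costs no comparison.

Insert 32: 7 <= 32 (stop) = 1 comparison(s) -> [7, 32, 4, 20, -1, 13, 15]
Insert 4: 32 > 4 (shift), 7 > 4 (shift), reached front = 2 comparison(s) -> [4, 7, 32, 20, -1, 13, 15]
Insert 20: 32 > 20 (shift), 7 <= 20 (stop) = 2 comparison(s) -> [4, 7, 20, 32, -1, 13, 15]
Insert -1: 32 > -1 (shift), 20 > -1 (shift), 7 > -1 (shift), 4 > -1 (shift), reached front = 4 comparison(s) -> [-1, 4, 7, 20, 32, 13, 15]
Insert 13: 32 > 13 (shift), 20 > 13 (shift), 7 <= 13 (stop) = 3 comparison(s) -> [-1, 4, 7, 13, 20, 32, 15]
Insert 15: 32 > 15 (shift), 20 > 15 (shift), 13 <= 15 (stop) = 3 comparison(s) -> [-1, 4, 7, 13, 15, 20, 32]
Total comparisons: 1 + 2 + 2 + 4 + 3 + 3 = 15


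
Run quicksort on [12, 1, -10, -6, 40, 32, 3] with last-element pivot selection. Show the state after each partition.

Partition 1: pivot=3 at index 3 -> [1, -10, -6, 3, 40, 32, 12]
Partition 2: pivot=-6 at index 1 -> [-10, -6, 1, 3, 40, 32, 12]
Partition 3: pivot=12 at index 4 -> [-10, -6, 1, 3, 12, 32, 40]
Partition 4: pivot=40 at index 6 -> [-10, -6, 1, 3, 12, 32, 40]


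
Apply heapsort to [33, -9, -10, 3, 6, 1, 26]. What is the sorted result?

Build heap: [33, 6, 26, 3, -9, 1, -10]
Extract 33: [26, 6, 1, 3, -9, -10, 33]
Extract 26: [6, 3, 1, -10, -9, 26, 33]
Extract 6: [3, -9, 1, -10, 6, 26, 33]
Extract 3: [1, -9, -10, 3, 6, 26, 33]
Extract 1: [-9, -10, 1, 3, 6, 26, 33]
Extract -9: [-10, -9, 1, 3, 6, 26, 33]


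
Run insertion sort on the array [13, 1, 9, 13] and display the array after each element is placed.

First element 13 is already 'sorted'
Insert 1: shifted 1 elements -> [1, 13, 9, 13]
Insert 9: shifted 1 elements -> [1, 9, 13, 13]
Insert 13: shifted 0 elements -> [1, 9, 13, 13]


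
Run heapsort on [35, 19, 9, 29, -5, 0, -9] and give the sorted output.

Build heap: [35, 29, 9, 19, -5, 0, -9]
Extract 35: [29, 19, 9, -9, -5, 0, 35]
Extract 29: [19, 0, 9, -9, -5, 29, 35]
Extract 19: [9, 0, -5, -9, 19, 29, 35]
Extract 9: [0, -9, -5, 9, 19, 29, 35]
Extract 0: [-5, -9, 0, 9, 19, 29, 35]
Extract -5: [-9, -5, 0, 9, 19, 29, 35]


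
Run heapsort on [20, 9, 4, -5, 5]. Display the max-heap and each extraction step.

Build heap: [20, 9, 4, -5, 5]
Extract 20: [9, 5, 4, -5, 20]
Extract 9: [5, -5, 4, 9, 20]
Extract 5: [4, -5, 5, 9, 20]
Extract 4: [-5, 4, 5, 9, 20]


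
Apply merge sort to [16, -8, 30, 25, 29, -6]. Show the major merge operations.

Divide and conquer:
  Merge [-8] + [30] -> [-8, 30]
  Merge [16] + [-8, 30] -> [-8, 16, 30]
  Merge [29] + [-6] -> [-6, 29]
  Merge [25] + [-6, 29] -> [-6, 25, 29]
  Merge [-8, 16, 30] + [-6, 25, 29] -> [-8, -6, 16, 25, 29, 30]


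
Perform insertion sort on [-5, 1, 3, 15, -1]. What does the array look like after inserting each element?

First element -5 is already 'sorted'
Insert 1: shifted 0 elements -> [-5, 1, 3, 15, -1]
Insert 3: shifted 0 elements -> [-5, 1, 3, 15, -1]
Insert 15: shifted 0 elements -> [-5, 1, 3, 15, -1]
Insert -1: shifted 3 elements -> [-5, -1, 1, 3, 15]


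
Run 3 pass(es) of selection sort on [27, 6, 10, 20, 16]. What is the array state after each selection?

Pass 1: Select minimum 6 at index 1, swap -> [6, 27, 10, 20, 16]
Pass 2: Select minimum 10 at index 2, swap -> [6, 10, 27, 20, 16]
Pass 3: Select minimum 16 at index 4, swap -> [6, 10, 16, 20, 27]


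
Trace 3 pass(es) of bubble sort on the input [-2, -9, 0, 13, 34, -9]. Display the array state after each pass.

After pass 1: [-9, -2, 0, 13, -9, 34] (2 swaps)
After pass 2: [-9, -2, 0, -9, 13, 34] (1 swaps)
After pass 3: [-9, -2, -9, 0, 13, 34] (1 swaps)
Total swaps: 4


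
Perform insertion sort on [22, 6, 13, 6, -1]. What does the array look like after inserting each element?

First element 22 is already 'sorted'
Insert 6: shifted 1 elements -> [6, 22, 13, 6, -1]
Insert 13: shifted 1 elements -> [6, 13, 22, 6, -1]
Insert 6: shifted 2 elements -> [6, 6, 13, 22, -1]
Insert -1: shifted 4 elements -> [-1, 6, 6, 13, 22]


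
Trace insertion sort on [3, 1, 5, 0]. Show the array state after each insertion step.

First element 3 is already 'sorted'
Insert 1: shifted 1 elements -> [1, 3, 5, 0]
Insert 5: shifted 0 elements -> [1, 3, 5, 0]
Insert 0: shifted 3 elements -> [0, 1, 3, 5]


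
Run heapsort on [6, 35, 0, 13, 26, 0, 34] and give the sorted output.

Build heap: [35, 26, 34, 13, 6, 0, 0]
Extract 35: [34, 26, 0, 13, 6, 0, 35]
Extract 34: [26, 13, 0, 0, 6, 34, 35]
Extract 26: [13, 6, 0, 0, 26, 34, 35]
Extract 13: [6, 0, 0, 13, 26, 34, 35]
Extract 6: [0, 0, 6, 13, 26, 34, 35]
Extract 0: [0, 0, 6, 13, 26, 34, 35]


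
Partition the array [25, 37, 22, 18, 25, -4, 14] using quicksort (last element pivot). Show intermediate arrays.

Partition 1: pivot=14 at index 1 -> [-4, 14, 22, 18, 25, 25, 37]
Partition 2: pivot=37 at index 6 -> [-4, 14, 22, 18, 25, 25, 37]
Partition 3: pivot=25 at index 5 -> [-4, 14, 22, 18, 25, 25, 37]
Partition 4: pivot=25 at index 4 -> [-4, 14, 22, 18, 25, 25, 37]
Partition 5: pivot=18 at index 2 -> [-4, 14, 18, 22, 25, 25, 37]


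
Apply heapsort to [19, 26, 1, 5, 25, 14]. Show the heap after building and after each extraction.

Build heap: [26, 25, 14, 5, 19, 1]
Extract 26: [25, 19, 14, 5, 1, 26]
Extract 25: [19, 5, 14, 1, 25, 26]
Extract 19: [14, 5, 1, 19, 25, 26]
Extract 14: [5, 1, 14, 19, 25, 26]
Extract 5: [1, 5, 14, 19, 25, 26]


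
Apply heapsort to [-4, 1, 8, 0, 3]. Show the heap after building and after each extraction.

Build heap: [8, 3, -4, 0, 1]
Extract 8: [3, 1, -4, 0, 8]
Extract 3: [1, 0, -4, 3, 8]
Extract 1: [0, -4, 1, 3, 8]
Extract 0: [-4, 0, 1, 3, 8]


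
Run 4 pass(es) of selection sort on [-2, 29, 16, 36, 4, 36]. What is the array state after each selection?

Pass 1: Select minimum -2 at index 0, swap -> [-2, 29, 16, 36, 4, 36]
Pass 2: Select minimum 4 at index 4, swap -> [-2, 4, 16, 36, 29, 36]
Pass 3: Select minimum 16 at index 2, swap -> [-2, 4, 16, 36, 29, 36]
Pass 4: Select minimum 29 at index 4, swap -> [-2, 4, 16, 29, 36, 36]


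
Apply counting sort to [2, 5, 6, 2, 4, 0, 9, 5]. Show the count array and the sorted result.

Count array: [1, 0, 2, 0, 1, 2, 1, 0, 0, 1]
(count[i] = number of elements equal to i)
Cumulative count: [1, 1, 3, 3, 4, 6, 7, 7, 7, 8]
Sorted: [0, 2, 2, 4, 5, 5, 6, 9]


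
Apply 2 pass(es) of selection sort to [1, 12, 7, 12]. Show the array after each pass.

Pass 1: Select minimum 1 at index 0, swap -> [1, 12, 7, 12]
Pass 2: Select minimum 7 at index 2, swap -> [1, 7, 12, 12]


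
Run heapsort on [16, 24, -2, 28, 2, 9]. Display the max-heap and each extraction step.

Build heap: [28, 24, 9, 16, 2, -2]
Extract 28: [24, 16, 9, -2, 2, 28]
Extract 24: [16, 2, 9, -2, 24, 28]
Extract 16: [9, 2, -2, 16, 24, 28]
Extract 9: [2, -2, 9, 16, 24, 28]
Extract 2: [-2, 2, 9, 16, 24, 28]
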